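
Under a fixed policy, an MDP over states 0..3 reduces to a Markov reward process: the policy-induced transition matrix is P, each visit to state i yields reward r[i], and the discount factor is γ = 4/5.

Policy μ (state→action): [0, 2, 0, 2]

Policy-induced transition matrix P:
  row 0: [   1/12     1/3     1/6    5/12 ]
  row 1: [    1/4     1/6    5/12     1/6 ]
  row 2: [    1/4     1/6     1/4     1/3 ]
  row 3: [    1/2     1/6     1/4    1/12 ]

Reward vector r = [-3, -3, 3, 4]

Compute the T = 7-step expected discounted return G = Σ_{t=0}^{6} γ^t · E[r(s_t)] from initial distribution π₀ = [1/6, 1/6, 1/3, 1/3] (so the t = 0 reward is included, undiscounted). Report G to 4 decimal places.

G = 2.3407

t=0: π = [0.1667, 0.1667, 0.3333, 0.3333], E[r] = 1.3333, γ^t·E[r] = 1.333333, running G = 1.333333
t=1: π = [0.3056, 0.1944, 0.2639, 0.2361], E[r] = 0.2361, γ^t·E[r] = 0.188889, running G = 1.522222
t=2: π = [0.2581, 0.2176, 0.2569, 0.2674], E[r] = 0.4132, γ^t·E[r] = 0.264444, running G = 1.786667
t=3: π = [0.2738, 0.2097, 0.2648, 0.2517], E[r] = 0.3507, γ^t·E[r] = 0.179556, running G = 1.966222
t=4: π = [0.2673, 0.2123, 0.2621, 0.2583], E[r] = 0.3807, γ^t·E[r] = 0.155921, running G = 2.122143
t=5: π = [0.2700, 0.2112, 0.2631, 0.2557], E[r] = 0.3683, γ^t·E[r] = 0.120668, running G = 2.242812
t=6: π = [0.2689, 0.2117, 0.2627, 0.2567], E[r] = 0.3732, γ^t·E[r] = 0.097841, running G = 2.340652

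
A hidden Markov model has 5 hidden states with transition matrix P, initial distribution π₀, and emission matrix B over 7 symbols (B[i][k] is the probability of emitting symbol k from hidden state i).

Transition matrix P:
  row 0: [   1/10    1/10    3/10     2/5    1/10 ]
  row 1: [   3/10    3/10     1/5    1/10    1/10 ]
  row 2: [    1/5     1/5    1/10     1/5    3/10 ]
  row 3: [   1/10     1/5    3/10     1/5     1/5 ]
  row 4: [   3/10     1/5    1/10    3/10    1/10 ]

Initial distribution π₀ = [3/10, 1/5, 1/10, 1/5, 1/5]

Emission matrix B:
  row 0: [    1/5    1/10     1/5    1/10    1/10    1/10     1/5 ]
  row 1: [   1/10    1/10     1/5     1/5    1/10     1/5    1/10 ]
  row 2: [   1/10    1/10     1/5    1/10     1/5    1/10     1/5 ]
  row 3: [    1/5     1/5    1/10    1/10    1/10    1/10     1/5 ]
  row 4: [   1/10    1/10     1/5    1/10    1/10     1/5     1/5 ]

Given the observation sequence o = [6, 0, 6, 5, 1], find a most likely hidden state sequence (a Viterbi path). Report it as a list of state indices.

t=0: δ = [6.000e-02, 2.000e-02, 2.000e-02, 4.000e-02, 4.000e-02]  (obs o_0=6)
t=1: δ = [2.400e-03, 8.000e-04, 1.800e-03, 4.800e-03, 8.000e-04]  ψ = [4, 3, 0, 0, 3]  (obs o_1=0)
t=2: δ = [9.600e-05, 9.600e-05, 2.880e-04, 1.920e-04, 1.920e-04]  ψ = [3, 3, 3, 0, 3]  (obs o_2=6)
t=3: δ = [5.760e-06, 1.152e-05, 5.760e-06, 5.760e-06, 1.728e-05]  ψ = [2, 2, 3, 2, 2]  (obs o_3=5)
t=4: δ = [5.184e-07, 3.456e-07, 2.304e-07, 1.037e-06, 1.728e-07]  ψ = [4, 1, 1, 4, 2]  (obs o_4=1)
backtrack: best end state = 3; path = [0, 3, 2, 4, 3]

path = [0, 3, 2, 4, 3]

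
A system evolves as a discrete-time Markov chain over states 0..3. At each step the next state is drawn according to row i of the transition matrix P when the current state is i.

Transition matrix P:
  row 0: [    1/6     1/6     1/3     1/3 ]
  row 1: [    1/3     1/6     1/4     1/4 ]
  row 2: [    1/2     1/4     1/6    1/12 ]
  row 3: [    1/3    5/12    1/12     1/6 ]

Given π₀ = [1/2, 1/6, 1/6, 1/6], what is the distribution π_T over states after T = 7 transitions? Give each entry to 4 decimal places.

t=0: π = [0.5000, 0.1667, 0.1667, 0.1667]
t=1: π = [0.2778, 0.2222, 0.2500, 0.2500]
t=2: π = [0.3287, 0.2500, 0.2106, 0.2106]
t=3: π = [0.3137, 0.2369, 0.2247, 0.2247]
t=4: π = [0.3185, 0.2416, 0.2200, 0.2200]
t=5: π = [0.3169, 0.2400, 0.2216, 0.2216]
t=6: π = [0.3174, 0.2405, 0.2210, 0.2210]
t=7: π = [0.3173, 0.2403, 0.2212, 0.2212]

π = [0.3173, 0.2403, 0.2212, 0.2212]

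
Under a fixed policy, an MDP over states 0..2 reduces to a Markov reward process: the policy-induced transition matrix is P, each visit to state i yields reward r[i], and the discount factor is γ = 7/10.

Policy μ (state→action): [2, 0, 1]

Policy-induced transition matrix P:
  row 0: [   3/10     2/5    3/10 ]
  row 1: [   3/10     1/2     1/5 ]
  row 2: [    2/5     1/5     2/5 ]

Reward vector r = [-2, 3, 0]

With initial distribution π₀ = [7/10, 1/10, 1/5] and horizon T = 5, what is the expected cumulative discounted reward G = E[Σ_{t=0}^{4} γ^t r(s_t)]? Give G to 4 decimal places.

t=0: π = [0.7000, 0.1000, 0.2000], E[r] = -1.1000, γ^t·E[r] = -1.100000, running G = -1.100000
t=1: π = [0.3200, 0.3700, 0.3100], E[r] = 0.4700, γ^t·E[r] = 0.329000, running G = -0.771000
t=2: π = [0.3310, 0.3750, 0.2940], E[r] = 0.4630, γ^t·E[r] = 0.226870, running G = -0.544130
t=3: π = [0.3294, 0.3787, 0.2919], E[r] = 0.4773, γ^t·E[r] = 0.163714, running G = -0.380416
t=4: π = [0.3292, 0.3795, 0.2913], E[r] = 0.4801, γ^t·E[r] = 0.115270, running G = -0.265146

G = -0.2651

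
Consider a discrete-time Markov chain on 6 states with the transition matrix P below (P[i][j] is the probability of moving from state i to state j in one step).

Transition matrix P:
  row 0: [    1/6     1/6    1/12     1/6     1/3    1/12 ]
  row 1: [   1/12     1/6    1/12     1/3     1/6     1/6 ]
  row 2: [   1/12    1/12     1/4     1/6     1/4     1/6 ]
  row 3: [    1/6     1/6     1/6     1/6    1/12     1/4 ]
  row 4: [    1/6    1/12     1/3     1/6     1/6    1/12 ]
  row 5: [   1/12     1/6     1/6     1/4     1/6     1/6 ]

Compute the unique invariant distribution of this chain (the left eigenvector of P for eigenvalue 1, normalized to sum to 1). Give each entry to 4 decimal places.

π = [0.1263, 0.1351, 0.1920, 0.2023, 0.1869, 0.1574]

Balance equations π_j = Σ_i π_i·P[i][j]:
  π_0 = 1/6·π_0 + 1/12·π_1 + 1/12·π_2 + 1/6·π_3 + 1/6·π_4 + 1/12·π_5
  π_1 = 1/6·π_0 + 1/6·π_1 + 1/12·π_2 + 1/6·π_3 + 1/12·π_4 + 1/6·π_5
  π_2 = 1/12·π_0 + 1/12·π_1 + 1/4·π_2 + 1/6·π_3 + 1/3·π_4 + 1/6·π_5
  π_3 = 1/6·π_0 + 1/3·π_1 + 1/6·π_2 + 1/6·π_3 + 1/6·π_4 + 1/4·π_5
  π_4 = 1/3·π_0 + 1/6·π_1 + 1/4·π_2 + 1/12·π_3 + 1/6·π_4 + 1/6·π_5
  normalize: π_0 + π_1 + π_2 + π_3 + π_4 + π_5 = 1
Solving the linear system gives exactly π = [233/1845, 29411/217710, 41807/217710, 14681/72570, 40681/217710, 17137/108855].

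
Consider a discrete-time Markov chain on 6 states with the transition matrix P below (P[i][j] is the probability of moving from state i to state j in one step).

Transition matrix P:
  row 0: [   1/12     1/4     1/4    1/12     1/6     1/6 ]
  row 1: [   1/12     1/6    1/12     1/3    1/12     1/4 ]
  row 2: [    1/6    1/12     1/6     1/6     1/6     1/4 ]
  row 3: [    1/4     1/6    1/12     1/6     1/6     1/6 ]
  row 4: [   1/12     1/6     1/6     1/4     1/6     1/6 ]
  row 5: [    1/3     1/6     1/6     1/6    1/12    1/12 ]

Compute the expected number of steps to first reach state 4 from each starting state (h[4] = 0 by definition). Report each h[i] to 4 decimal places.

First-step conditioning: h[4] = 0; for i ≠ 4, h[i] = 1 + Σ_k P[i][k]·h[k].
  h[0] = 1 + 1/12·h[0] + 1/4·h[1] + 1/4·h[2] + 1/12·h[3] + 1/6·h[5]
  h[1] = 1 + 1/12·h[0] + 1/6·h[1] + 1/12·h[2] + 1/3·h[3] + 1/4·h[5]
  h[2] = 1 + 1/6·h[0] + 1/12·h[1] + 1/6·h[2] + 1/6·h[3] + 1/4·h[5]
  h[3] = 1 + 1/4·h[0] + 1/6·h[1] + 1/12·h[2] + 1/6·h[3] + 1/6·h[5]
  h[5] = 1 + 1/3·h[0] + 1/6·h[1] + 1/6·h[2] + 1/6·h[3] + 1/12·h[5]
Solving the 5×5 linear system over states ≠ 4 gives exactly h = [24531/3355, 26546/3355, 2213/305, 24382/3355, 0, 26266/3355] (h[4] = 0 is the target).

h = [7.3118, 7.9124, 7.2557, 7.2674, 0.0000, 7.8289]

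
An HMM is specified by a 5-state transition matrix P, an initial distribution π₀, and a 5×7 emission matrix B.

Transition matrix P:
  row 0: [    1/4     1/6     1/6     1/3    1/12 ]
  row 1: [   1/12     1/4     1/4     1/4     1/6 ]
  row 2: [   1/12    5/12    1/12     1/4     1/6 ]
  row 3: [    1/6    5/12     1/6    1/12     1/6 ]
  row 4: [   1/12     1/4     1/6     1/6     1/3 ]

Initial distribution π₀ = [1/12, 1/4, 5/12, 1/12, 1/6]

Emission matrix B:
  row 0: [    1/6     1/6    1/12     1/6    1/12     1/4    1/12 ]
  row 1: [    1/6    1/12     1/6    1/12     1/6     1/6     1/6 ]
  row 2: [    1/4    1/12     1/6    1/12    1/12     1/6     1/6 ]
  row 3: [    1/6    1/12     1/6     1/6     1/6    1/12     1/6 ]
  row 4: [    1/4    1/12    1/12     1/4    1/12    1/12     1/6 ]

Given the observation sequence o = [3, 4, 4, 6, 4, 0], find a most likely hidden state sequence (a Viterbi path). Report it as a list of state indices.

t=0: δ = [1.389e-02, 2.083e-02, 3.472e-02, 1.389e-02, 4.167e-02]  (obs o_0=3)
t=1: δ = [2.894e-04, 2.411e-03, 5.787e-04, 1.447e-03, 1.157e-03]  ψ = [0, 2, 4, 2, 4]  (obs o_1=4)
t=2: δ = [2.009e-05, 1.005e-04, 5.023e-05, 1.005e-04, 3.349e-05]  ψ = [3, 1, 1, 1, 1]  (obs o_2=4)
t=3: δ = [1.395e-06, 6.977e-06, 4.186e-06, 4.186e-06, 2.791e-06]  ψ = [3, 3, 1, 1, 1]  (obs o_3=6)
t=4: δ = [5.814e-08, 2.907e-07, 1.454e-07, 2.907e-07, 9.690e-08]  ψ = [3, 1, 1, 1, 1]  (obs o_4=4)
t=5: δ = [8.075e-09, 2.019e-08, 1.817e-08, 1.211e-08, 1.211e-08]  ψ = [3, 3, 1, 1, 1]  (obs o_5=0)
backtrack: best end state = 1; path = [2, 1, 3, 1, 3, 1]

path = [2, 1, 3, 1, 3, 1]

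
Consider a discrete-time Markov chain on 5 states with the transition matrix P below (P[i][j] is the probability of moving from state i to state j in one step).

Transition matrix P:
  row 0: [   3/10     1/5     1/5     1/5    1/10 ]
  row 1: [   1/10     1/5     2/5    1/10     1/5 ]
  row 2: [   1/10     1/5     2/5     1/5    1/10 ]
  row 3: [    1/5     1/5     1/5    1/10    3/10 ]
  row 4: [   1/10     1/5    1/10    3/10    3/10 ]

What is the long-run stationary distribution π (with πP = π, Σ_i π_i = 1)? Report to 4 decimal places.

Balance equations π_j = Σ_i π_i·P[i][j]:
  π_0 = 3/10·π_0 + 1/10·π_1 + 1/10·π_2 + 1/5·π_3 + 1/10·π_4
  π_1 = 1/5·π_0 + 1/5·π_1 + 1/5·π_2 + 1/5·π_3 + 1/5·π_4
  π_2 = 1/5·π_0 + 2/5·π_1 + 2/5·π_2 + 1/5·π_3 + 1/10·π_4
  π_3 = 1/5·π_0 + 1/10·π_1 + 1/5·π_2 + 1/10·π_3 + 3/10·π_4
  normalize: π_0 + π_1 + π_2 + π_3 + π_4 = 1
Solving the linear system gives exactly π = [127/860, 1/5, 237/860, 39/215, 42/215].

π = [0.1477, 0.2000, 0.2756, 0.1814, 0.1953]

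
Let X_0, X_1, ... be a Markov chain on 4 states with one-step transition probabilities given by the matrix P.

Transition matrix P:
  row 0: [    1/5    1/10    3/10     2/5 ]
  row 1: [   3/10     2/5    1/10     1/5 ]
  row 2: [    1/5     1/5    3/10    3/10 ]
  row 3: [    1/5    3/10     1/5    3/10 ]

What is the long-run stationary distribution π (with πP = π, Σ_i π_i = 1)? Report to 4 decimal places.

Balance equations π_j = Σ_i π_i·P[i][j]:
  π_0 = 1/5·π_0 + 3/10·π_1 + 1/5·π_2 + 1/5·π_3
  π_1 = 1/10·π_0 + 2/5·π_1 + 1/5·π_2 + 3/10·π_3
  π_2 = 3/10·π_0 + 1/10·π_1 + 3/10·π_2 + 1/5·π_3
  normalize: π_0 + π_1 + π_2 + π_3 = 1
Solving the linear system gives exactly π = [185/819, 212/819, 179/819, 27/91].

π = [0.2259, 0.2589, 0.2186, 0.2967]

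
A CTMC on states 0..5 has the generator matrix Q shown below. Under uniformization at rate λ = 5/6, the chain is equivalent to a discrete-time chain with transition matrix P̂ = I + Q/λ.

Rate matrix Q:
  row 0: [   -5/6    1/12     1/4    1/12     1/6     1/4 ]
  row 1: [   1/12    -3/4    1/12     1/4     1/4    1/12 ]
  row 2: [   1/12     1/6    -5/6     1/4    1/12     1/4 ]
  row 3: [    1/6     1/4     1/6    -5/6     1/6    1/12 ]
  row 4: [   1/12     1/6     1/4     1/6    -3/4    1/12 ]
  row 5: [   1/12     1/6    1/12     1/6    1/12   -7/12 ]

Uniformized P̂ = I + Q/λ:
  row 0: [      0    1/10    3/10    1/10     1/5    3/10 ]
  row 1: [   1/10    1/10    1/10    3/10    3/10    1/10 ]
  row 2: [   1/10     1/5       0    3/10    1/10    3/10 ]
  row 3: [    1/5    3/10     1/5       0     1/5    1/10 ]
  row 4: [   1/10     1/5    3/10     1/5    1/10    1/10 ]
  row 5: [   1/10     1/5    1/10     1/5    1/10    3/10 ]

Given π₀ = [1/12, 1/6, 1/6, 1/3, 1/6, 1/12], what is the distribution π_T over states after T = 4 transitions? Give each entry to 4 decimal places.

t=0: π = [0.0833, 0.1667, 0.1667, 0.3333, 0.1667, 0.0833]
t=1: π = [0.1250, 0.2083, 0.1667, 0.1583, 0.1750, 0.1667]
t=2: π = [0.1033, 0.1825, 0.1592, 0.1933, 0.1700, 0.1917]
t=3: π = [0.1090, 0.1908, 0.1581, 0.1852, 0.1662, 0.1908]
t=4: π = [0.1076, 0.1885, 0.1577, 0.1870, 0.1676, 0.1916]

π = [0.1076, 0.1885, 0.1577, 0.1870, 0.1676, 0.1916]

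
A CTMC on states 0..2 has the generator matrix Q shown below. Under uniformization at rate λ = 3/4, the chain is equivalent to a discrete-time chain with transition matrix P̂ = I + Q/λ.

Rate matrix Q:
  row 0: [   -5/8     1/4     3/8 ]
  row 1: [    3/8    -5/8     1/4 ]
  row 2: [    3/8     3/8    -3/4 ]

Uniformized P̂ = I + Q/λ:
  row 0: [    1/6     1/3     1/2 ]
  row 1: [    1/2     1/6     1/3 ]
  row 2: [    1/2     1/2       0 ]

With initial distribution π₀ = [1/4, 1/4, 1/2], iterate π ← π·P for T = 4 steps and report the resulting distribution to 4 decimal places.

π = [0.3735, 0.3241, 0.3025]

t=0: π = [0.2500, 0.2500, 0.5000]
t=1: π = [0.4167, 0.3750, 0.2083]
t=2: π = [0.3611, 0.3056, 0.3333]
t=3: π = [0.3796, 0.3380, 0.2824]
t=4: π = [0.3735, 0.3241, 0.3025]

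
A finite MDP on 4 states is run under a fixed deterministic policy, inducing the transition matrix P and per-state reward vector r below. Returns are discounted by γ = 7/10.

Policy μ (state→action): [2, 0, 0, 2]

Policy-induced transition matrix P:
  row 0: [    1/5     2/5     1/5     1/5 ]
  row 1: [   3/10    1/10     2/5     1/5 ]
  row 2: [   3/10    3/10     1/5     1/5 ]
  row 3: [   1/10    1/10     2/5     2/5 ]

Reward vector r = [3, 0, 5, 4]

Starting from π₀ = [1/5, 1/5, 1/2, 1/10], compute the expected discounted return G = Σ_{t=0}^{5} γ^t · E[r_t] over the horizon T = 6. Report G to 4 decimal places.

G = 9.4845

t=0: π = [0.2000, 0.2000, 0.5000, 0.1000], E[r] = 3.5000, γ^t·E[r] = 3.500000, running G = 3.500000
t=1: π = [0.2600, 0.2600, 0.2600, 0.2200], E[r] = 2.9600, γ^t·E[r] = 2.072000, running G = 5.572000
t=2: π = [0.2300, 0.2300, 0.2960, 0.2440], E[r] = 3.1460, γ^t·E[r] = 1.541540, running G = 7.113540
t=3: π = [0.2282, 0.2282, 0.2948, 0.2488], E[r] = 3.1538, γ^t·E[r] = 1.081753, running G = 8.195293
t=4: π = [0.2274, 0.2274, 0.2954, 0.2498], E[r] = 3.1583, γ^t·E[r] = 0.758308, running G = 8.953601
t=5: π = [0.2273, 0.2273, 0.2954, 0.2500], E[r] = 3.1589, γ^t·E[r] = 0.530917, running G = 9.484519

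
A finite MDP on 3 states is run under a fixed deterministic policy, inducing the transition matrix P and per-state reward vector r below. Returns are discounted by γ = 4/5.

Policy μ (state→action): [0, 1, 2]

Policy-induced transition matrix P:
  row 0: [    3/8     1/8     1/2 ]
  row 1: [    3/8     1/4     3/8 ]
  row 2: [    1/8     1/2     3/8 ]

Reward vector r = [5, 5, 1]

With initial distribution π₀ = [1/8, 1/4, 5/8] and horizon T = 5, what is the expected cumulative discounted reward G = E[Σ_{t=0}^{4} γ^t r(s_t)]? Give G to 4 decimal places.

G = 10.5184

t=0: π = [0.1250, 0.2500, 0.6250], E[r] = 2.5000, γ^t·E[r] = 2.500000, running G = 2.500000
t=1: π = [0.2188, 0.3906, 0.3906], E[r] = 3.4375, γ^t·E[r] = 2.750000, running G = 5.250000
t=2: π = [0.2773, 0.3203, 0.4023], E[r] = 3.3906, γ^t·E[r] = 2.170000, running G = 7.420000
t=3: π = [0.2744, 0.3159, 0.4097], E[r] = 3.3613, γ^t·E[r] = 1.721000, running G = 9.141000
t=4: π = [0.2726, 0.3181, 0.4093], E[r] = 3.3628, γ^t·E[r] = 1.377400, running G = 10.518400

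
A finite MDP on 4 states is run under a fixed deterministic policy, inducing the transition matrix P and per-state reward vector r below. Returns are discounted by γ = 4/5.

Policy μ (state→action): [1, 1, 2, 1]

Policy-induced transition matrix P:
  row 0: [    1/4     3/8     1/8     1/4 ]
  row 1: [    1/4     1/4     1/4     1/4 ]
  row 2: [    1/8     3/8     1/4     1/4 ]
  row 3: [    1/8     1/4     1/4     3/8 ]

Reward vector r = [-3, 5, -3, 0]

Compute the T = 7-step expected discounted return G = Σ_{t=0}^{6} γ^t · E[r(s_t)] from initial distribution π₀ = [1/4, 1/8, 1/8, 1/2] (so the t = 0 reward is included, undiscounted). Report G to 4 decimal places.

t=0: π = [0.2500, 0.1250, 0.1250, 0.5000], E[r] = -0.5000, γ^t·E[r] = -0.500000, running G = -0.500000
t=1: π = [0.1719, 0.2969, 0.2188, 0.3125], E[r] = 0.3125, γ^t·E[r] = 0.250000, running G = -0.250000
t=2: π = [0.1836, 0.2988, 0.2285, 0.2891], E[r] = 0.2578, γ^t·E[r] = 0.165000, running G = -0.085000
t=3: π = [0.1853, 0.3015, 0.2271, 0.2861], E[r] = 0.2705, γ^t·E[r] = 0.138500, running G = 0.053500
t=4: π = [0.1859, 0.3015, 0.2268, 0.2858], E[r] = 0.2697, γ^t·E[r] = 0.110450, running G = 0.163950
t=5: π = [0.1859, 0.3016, 0.2268, 0.2857], E[r] = 0.2699, γ^t·E[r] = 0.088425, running G = 0.252375
t=6: π = [0.1859, 0.3016, 0.2268, 0.2857], E[r] = 0.2698, γ^t·E[r] = 0.070737, running G = 0.323112

G = 0.3231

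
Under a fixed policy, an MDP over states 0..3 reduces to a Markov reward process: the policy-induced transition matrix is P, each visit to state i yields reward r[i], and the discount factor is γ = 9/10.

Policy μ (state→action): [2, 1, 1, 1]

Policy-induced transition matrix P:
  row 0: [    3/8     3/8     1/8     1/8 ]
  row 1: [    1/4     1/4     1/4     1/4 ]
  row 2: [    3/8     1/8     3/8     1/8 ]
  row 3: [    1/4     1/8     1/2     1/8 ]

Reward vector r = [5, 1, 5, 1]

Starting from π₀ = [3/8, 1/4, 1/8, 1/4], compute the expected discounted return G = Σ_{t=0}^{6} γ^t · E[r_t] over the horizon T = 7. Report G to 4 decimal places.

G = 17.4435

t=0: π = [0.3750, 0.2500, 0.1250, 0.2500], E[r] = 3.0000, γ^t·E[r] = 3.000000, running G = 3.000000
t=1: π = [0.3125, 0.2500, 0.2813, 0.1563], E[r] = 3.3750, γ^t·E[r] = 3.037500, running G = 6.037500
t=2: π = [0.3242, 0.2344, 0.2852, 0.1563], E[r] = 3.4375, γ^t·E[r] = 2.784375, running G = 8.821875
t=3: π = [0.3262, 0.2354, 0.2842, 0.1543], E[r] = 3.4414, γ^t·E[r] = 2.508785, running G = 11.330660
t=4: π = [0.3263, 0.2360, 0.2833, 0.1544], E[r] = 3.4385, γ^t·E[r] = 2.255984, running G = 13.586645
t=5: π = [0.3262, 0.2361, 0.2832, 0.1545], E[r] = 3.4377, γ^t·E[r] = 2.029954, running G = 15.616598
t=6: π = [0.3262, 0.2361, 0.2833, 0.1545], E[r] = 3.4377, γ^t·E[r] = 1.826950, running G = 17.443548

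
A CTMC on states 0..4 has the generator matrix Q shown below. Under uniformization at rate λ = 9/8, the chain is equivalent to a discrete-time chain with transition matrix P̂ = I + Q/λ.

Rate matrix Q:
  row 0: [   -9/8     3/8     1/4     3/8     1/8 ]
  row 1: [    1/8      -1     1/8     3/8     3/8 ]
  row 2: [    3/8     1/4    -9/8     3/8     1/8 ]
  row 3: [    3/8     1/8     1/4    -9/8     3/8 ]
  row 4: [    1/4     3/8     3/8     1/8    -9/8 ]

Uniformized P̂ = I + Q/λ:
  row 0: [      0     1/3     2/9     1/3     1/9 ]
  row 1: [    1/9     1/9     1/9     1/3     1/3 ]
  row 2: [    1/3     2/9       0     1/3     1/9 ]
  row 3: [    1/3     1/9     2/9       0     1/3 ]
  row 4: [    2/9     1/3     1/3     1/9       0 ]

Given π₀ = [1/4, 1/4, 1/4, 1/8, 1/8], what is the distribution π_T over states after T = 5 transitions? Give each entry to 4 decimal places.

t=0: π = [0.2500, 0.2500, 0.2500, 0.1250, 0.1250]
t=1: π = [0.1806, 0.2222, 0.1528, 0.2639, 0.1806]
t=2: π = [0.2037, 0.2083, 0.1836, 0.2052, 0.1991]
t=3: π = [0.1970, 0.2210, 0.1804, 0.2207, 0.1809]
t=4: π = [0.1984, 0.2151, 0.1777, 0.2196, 0.1892]
t=5: π = [0.1984, 0.2170, 0.1799, 0.2181, 0.1867]

π = [0.1984, 0.2170, 0.1799, 0.2181, 0.1867]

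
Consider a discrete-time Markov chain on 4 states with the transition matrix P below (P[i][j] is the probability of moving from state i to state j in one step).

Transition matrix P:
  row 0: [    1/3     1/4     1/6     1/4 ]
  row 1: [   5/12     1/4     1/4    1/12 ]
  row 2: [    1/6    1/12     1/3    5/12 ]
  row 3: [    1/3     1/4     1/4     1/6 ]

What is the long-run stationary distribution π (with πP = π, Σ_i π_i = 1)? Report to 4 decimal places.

Balance equations π_j = Σ_i π_i·P[i][j]:
  π_0 = 1/3·π_0 + 5/12·π_1 + 1/6·π_2 + 1/3·π_3
  π_1 = 1/4·π_0 + 1/4·π_1 + 1/12·π_2 + 1/4·π_3
  π_2 = 1/6·π_0 + 1/4·π_1 + 1/3·π_2 + 1/4·π_3
  normalize: π_0 + π_1 + π_2 + π_3 = 1
Solving the linear system gives exactly π = [483/1558, 163/779, 381/1558, 184/779].

π = [0.3100, 0.2092, 0.2445, 0.2362]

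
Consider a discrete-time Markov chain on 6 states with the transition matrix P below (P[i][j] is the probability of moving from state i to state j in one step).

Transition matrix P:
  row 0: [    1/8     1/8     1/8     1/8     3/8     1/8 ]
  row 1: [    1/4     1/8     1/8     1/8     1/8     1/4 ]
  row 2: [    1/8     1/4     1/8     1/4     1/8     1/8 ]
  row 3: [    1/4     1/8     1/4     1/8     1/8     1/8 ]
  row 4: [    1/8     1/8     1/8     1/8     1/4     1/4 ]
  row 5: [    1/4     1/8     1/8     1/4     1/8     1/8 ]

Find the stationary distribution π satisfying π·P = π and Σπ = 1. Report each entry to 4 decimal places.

Balance equations π_j = Σ_i π_i·P[i][j]:
  π_0 = 1/8·π_0 + 1/4·π_1 + 1/8·π_2 + 1/4·π_3 + 1/8·π_4 + 1/4·π_5
  π_1 = 1/8·π_0 + 1/8·π_1 + 1/4·π_2 + 1/8·π_3 + 1/8·π_4 + 1/8·π_5
  π_2 = 1/8·π_0 + 1/8·π_1 + 1/8·π_2 + 1/4·π_3 + 1/8·π_4 + 1/8·π_5
  π_3 = 1/8·π_0 + 1/8·π_1 + 1/4·π_2 + 1/8·π_3 + 1/8·π_4 + 1/4·π_5
  π_4 = 3/8·π_0 + 1/8·π_1 + 1/8·π_2 + 1/8·π_3 + 1/4·π_4 + 1/8·π_5
  normalize: π_0 + π_1 + π_2 + π_3 + π_4 + π_5 = 1
Solving the linear system gives exactly π = [6900/37433, 5360/37433, 5447/37433, 6143/37433, 7319/37433, 6264/37433].

π = [0.1843, 0.1432, 0.1455, 0.1641, 0.1955, 0.1673]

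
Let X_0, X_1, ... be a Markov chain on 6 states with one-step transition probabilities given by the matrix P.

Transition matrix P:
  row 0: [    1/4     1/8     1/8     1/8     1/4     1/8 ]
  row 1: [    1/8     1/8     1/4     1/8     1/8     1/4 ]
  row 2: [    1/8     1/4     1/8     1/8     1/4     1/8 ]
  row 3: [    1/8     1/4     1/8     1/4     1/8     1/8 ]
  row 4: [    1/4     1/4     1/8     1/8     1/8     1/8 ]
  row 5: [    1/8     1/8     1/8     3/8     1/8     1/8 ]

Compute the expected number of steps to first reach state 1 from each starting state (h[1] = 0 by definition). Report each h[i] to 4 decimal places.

First-step conditioning: h[1] = 0; for i ≠ 1, h[i] = 1 + Σ_k P[i][k]·h[k].
  h[0] = 1 + 1/4·h[0] + 1/8·h[2] + 1/8·h[3] + 1/4·h[4] + 1/8·h[5]
  h[2] = 1 + 1/8·h[0] + 1/8·h[2] + 1/8·h[3] + 1/4·h[4] + 1/8·h[5]
  h[3] = 1 + 1/8·h[0] + 1/8·h[2] + 1/4·h[3] + 1/8·h[4] + 1/8·h[5]
  h[4] = 1 + 1/4·h[0] + 1/8·h[2] + 1/8·h[3] + 1/8·h[4] + 1/8·h[5]
  h[5] = 1 + 1/8·h[0] + 1/8·h[2] + 3/8·h[3] + 1/8·h[4] + 1/8·h[5]
Solving the 5×5 linear system over states ≠ 1 gives exactly h = [252/47, 0, 441/94, 220/47, 224/47, 495/94] (h[1] = 0 is the target).

h = [5.3617, 0.0000, 4.6915, 4.6809, 4.7660, 5.2660]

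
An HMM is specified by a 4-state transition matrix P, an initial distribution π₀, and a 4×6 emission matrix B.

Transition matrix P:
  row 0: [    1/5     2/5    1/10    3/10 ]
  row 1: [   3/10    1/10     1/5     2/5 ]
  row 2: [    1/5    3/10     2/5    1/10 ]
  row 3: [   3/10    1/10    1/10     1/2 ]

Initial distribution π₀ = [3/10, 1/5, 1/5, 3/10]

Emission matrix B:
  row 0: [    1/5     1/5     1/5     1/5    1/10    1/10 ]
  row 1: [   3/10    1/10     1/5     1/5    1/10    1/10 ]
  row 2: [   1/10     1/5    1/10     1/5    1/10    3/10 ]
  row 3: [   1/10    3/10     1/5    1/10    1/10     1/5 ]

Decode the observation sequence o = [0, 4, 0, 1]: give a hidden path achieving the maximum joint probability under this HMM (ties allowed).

t=0: δ = [6.000e-02, 6.000e-02, 2.000e-02, 3.000e-02]  (obs o_0=0)
t=1: δ = [1.800e-03, 2.400e-03, 1.200e-03, 2.400e-03]  ψ = [1, 0, 1, 1]  (obs o_1=4)
t=2: δ = [1.440e-04, 2.160e-04, 4.800e-05, 1.200e-04]  ψ = [1, 0, 1, 3]  (obs o_2=0)
t=3: δ = [1.296e-05, 5.760e-06, 8.640e-06, 2.592e-05]  ψ = [1, 0, 1, 1]  (obs o_3=1)
backtrack: best end state = 3; path = [1, 0, 1, 3]

path = [1, 0, 1, 3]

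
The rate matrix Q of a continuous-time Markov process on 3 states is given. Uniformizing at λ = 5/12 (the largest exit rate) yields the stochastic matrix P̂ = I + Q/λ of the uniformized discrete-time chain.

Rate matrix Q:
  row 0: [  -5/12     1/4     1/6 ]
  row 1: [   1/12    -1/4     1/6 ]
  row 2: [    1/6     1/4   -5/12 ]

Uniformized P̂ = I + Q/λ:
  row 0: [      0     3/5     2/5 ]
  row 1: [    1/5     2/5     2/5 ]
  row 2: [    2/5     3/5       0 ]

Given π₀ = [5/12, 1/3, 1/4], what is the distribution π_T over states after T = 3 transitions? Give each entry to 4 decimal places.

t=0: π = [0.4167, 0.3333, 0.2500]
t=1: π = [0.1667, 0.5333, 0.3000]
t=2: π = [0.2267, 0.4933, 0.2800]
t=3: π = [0.2107, 0.5013, 0.2880]

π = [0.2107, 0.5013, 0.2880]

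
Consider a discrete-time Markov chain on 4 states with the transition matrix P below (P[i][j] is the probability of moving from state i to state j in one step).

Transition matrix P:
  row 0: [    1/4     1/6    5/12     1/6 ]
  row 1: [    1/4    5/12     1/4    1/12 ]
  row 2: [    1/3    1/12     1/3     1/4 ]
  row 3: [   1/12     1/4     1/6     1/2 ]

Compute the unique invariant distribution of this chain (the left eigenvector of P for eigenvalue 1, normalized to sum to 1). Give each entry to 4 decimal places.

π = [0.2311, 0.2187, 0.2912, 0.2591]

Balance equations π_j = Σ_i π_i·P[i][j]:
  π_0 = 1/4·π_0 + 1/4·π_1 + 1/3·π_2 + 1/12·π_3
  π_1 = 1/6·π_0 + 5/12·π_1 + 1/12·π_2 + 1/4·π_3
  π_2 = 5/12·π_0 + 1/4·π_1 + 1/3·π_2 + 1/6·π_3
  normalize: π_0 + π_1 + π_2 + π_3 = 1
Solving the linear system gives exactly π = [223/965, 211/965, 281/965, 50/193].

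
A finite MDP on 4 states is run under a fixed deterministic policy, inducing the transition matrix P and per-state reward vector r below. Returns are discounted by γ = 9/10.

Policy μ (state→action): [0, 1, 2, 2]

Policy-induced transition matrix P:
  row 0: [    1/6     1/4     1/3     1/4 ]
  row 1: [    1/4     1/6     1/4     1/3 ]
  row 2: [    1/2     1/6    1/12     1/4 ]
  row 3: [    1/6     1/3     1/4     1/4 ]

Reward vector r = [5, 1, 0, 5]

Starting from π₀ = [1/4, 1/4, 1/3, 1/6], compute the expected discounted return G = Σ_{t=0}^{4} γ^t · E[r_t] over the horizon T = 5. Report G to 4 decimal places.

t=0: π = [0.2500, 0.2500, 0.3333, 0.1667], E[r] = 2.3333, γ^t·E[r] = 2.333333, running G = 2.333333
t=1: π = [0.2986, 0.2153, 0.2153, 0.2708], E[r] = 3.0625, γ^t·E[r] = 2.756250, running G = 5.089583
t=2: π = [0.2564, 0.2367, 0.2390, 0.2679], E[r] = 2.8582, γ^t·E[r] = 2.315156, running G = 7.404740
t=3: π = [0.2661, 0.2327, 0.2315, 0.2697], E[r] = 2.9116, γ^t·E[r] = 2.122559, running G = 9.527298
t=4: π = [0.2632, 0.2338, 0.2336, 0.2694], E[r] = 2.8969, γ^t·E[r] = 1.900666, running G = 11.427964

G = 11.4280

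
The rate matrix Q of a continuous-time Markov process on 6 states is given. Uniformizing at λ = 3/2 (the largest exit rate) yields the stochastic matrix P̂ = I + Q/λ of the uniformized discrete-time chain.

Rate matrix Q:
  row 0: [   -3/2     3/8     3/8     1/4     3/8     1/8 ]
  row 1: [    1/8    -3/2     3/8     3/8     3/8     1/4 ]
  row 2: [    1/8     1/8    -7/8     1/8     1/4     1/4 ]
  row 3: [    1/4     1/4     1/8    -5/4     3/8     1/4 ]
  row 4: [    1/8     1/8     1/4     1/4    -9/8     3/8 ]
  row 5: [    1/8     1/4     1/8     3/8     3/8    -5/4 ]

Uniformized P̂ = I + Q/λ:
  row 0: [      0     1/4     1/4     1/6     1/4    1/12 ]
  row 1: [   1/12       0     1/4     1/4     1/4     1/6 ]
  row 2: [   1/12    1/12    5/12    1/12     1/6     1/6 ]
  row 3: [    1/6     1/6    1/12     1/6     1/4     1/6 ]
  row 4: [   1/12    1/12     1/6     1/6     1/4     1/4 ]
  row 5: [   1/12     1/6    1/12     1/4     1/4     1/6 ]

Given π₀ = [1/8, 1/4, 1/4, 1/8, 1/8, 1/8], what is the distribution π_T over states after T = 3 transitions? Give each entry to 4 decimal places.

t=0: π = [0.1250, 0.2500, 0.2500, 0.1250, 0.1250, 0.1250]
t=1: π = [0.0833, 0.1042, 0.2396, 0.1771, 0.2292, 0.1667]
t=2: π = [0.0911, 0.1172, 0.2135, 0.1693, 0.2300, 0.1788]
t=3: π = [0.0898, 0.1178, 0.2084, 0.1735, 0.2322, 0.1782]

π = [0.0898, 0.1178, 0.2084, 0.1735, 0.2322, 0.1782]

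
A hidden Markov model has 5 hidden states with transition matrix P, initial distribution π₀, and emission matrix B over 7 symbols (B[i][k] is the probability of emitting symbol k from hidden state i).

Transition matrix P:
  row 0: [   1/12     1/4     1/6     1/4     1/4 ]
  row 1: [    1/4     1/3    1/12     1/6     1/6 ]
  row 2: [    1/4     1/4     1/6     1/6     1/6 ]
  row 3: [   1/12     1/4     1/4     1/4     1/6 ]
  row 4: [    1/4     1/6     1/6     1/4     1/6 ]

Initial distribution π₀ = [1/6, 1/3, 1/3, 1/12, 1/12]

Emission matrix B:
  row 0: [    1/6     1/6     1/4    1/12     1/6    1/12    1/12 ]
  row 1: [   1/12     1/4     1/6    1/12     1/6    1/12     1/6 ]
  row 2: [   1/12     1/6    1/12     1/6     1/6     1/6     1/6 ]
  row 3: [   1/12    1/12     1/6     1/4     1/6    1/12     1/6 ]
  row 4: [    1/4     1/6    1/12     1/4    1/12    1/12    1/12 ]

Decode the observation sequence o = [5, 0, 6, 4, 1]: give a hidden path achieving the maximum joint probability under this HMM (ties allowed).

path = [2, 0, 1, 1, 1]

t=0: δ = [1.389e-02, 2.778e-02, 5.556e-02, 6.944e-03, 6.944e-03]  (obs o_0=5)
t=1: δ = [2.315e-03, 1.157e-03, 7.716e-04, 7.716e-04, 2.315e-03]  ψ = [2, 2, 2, 2, 2]  (obs o_1=0)
t=2: δ = [4.823e-05, 9.645e-05, 6.430e-05, 9.645e-05, 4.823e-05]  ψ = [4, 0, 0, 0, 0]  (obs o_2=6)
t=3: δ = [4.019e-06, 5.358e-06, 4.019e-06, 4.019e-06, 1.340e-06]  ψ = [1, 1, 3, 3, 1]  (obs o_3=4)
t=4: δ = [2.233e-07, 4.465e-07, 1.674e-07, 8.372e-08, 1.674e-07]  ψ = [1, 1, 3, 0, 0]  (obs o_4=1)
backtrack: best end state = 1; path = [2, 0, 1, 1, 1]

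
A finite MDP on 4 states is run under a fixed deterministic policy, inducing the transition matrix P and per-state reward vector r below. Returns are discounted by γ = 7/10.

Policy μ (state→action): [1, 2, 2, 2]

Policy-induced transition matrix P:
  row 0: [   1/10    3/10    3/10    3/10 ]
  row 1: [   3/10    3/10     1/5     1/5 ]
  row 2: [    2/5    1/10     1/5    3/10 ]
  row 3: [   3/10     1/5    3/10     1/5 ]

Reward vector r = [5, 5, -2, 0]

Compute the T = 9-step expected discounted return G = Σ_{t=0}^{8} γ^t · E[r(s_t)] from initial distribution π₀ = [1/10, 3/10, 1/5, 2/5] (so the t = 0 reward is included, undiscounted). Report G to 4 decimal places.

t=0: π = [0.1000, 0.3000, 0.2000, 0.4000], E[r] = 1.6000, γ^t·E[r] = 1.600000, running G = 1.600000
t=1: π = [0.3000, 0.2200, 0.2500, 0.2300], E[r] = 2.1000, γ^t·E[r] = 1.470000, running G = 3.070000
t=2: π = [0.2650, 0.2270, 0.2530, 0.2550], E[r] = 1.9540, γ^t·E[r] = 0.957460, running G = 4.027460
t=3: π = [0.2723, 0.2239, 0.2520, 0.2518], E[r] = 1.9770, γ^t·E[r] = 0.678111, running G = 4.705571
t=4: π = [0.2707, 0.2244, 0.2524, 0.2524], E[r] = 1.9710, γ^t·E[r] = 0.473232, running G = 5.178803
t=5: π = [0.2711, 0.2243, 0.2523, 0.2523], E[r] = 1.9722, γ^t·E[r] = 0.331469, running G = 5.510272
t=6: π = [0.2710, 0.2243, 0.2523, 0.2523], E[r] = 1.9719, γ^t·E[r] = 0.231993, running G = 5.742265
t=7: π = [0.2710, 0.2243, 0.2523, 0.2523], E[r] = 1.9720, γ^t·E[r] = 0.162401, running G = 5.904666
t=8: π = [0.2710, 0.2243, 0.2523, 0.2523], E[r] = 1.9720, γ^t·E[r] = 0.113680, running G = 6.018345

G = 6.0183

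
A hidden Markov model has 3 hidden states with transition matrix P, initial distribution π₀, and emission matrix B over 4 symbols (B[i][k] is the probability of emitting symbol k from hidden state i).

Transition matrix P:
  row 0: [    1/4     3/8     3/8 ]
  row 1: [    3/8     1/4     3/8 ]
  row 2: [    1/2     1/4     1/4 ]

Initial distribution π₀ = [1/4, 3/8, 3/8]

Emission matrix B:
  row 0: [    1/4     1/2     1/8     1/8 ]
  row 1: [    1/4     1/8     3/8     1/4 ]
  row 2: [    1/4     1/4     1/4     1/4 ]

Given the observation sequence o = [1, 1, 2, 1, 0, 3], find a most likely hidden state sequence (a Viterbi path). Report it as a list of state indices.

t=0: δ = [1.250e-01, 4.688e-02, 9.375e-02]  (obs o_0=1)
t=1: δ = [2.344e-02, 5.859e-03, 1.172e-02]  ψ = [2, 0, 0]  (obs o_1=1)
t=2: δ = [7.324e-04, 3.296e-03, 2.197e-03]  ψ = [0, 0, 0]  (obs o_2=2)
t=3: δ = [6.180e-04, 1.030e-04, 3.090e-04]  ψ = [1, 1, 1]  (obs o_3=1)
t=4: δ = [3.862e-05, 5.794e-05, 5.794e-05]  ψ = [0, 0, 0]  (obs o_4=0)
t=5: δ = [3.621e-06, 3.621e-06, 5.431e-06]  ψ = [2, 0, 1]  (obs o_5=3)
backtrack: best end state = 2; path = [2, 0, 1, 0, 1, 2]

path = [2, 0, 1, 0, 1, 2]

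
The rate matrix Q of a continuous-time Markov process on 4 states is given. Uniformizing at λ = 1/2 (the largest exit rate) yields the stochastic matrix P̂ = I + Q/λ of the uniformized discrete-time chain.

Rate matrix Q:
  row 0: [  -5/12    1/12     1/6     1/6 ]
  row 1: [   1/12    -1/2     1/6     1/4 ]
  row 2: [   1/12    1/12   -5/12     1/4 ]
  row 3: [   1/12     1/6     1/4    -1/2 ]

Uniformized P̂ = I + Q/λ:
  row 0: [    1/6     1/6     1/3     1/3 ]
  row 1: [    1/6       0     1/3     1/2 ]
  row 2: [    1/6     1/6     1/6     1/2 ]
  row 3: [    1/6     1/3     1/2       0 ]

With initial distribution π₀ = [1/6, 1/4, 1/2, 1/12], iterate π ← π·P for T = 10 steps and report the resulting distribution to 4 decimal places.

t=0: π = [0.1667, 0.2500, 0.5000, 0.0833]
t=1: π = [0.1667, 0.1389, 0.2639, 0.4306]
t=2: π = [0.1667, 0.2153, 0.3611, 0.2569]
t=3: π = [0.1667, 0.1736, 0.3160, 0.3438]
t=4: π = [0.1667, 0.1950, 0.3380, 0.3003]
t=5: π = [0.1667, 0.1842, 0.3271, 0.3220]
t=6: π = [0.1667, 0.1896, 0.3325, 0.3112]
t=7: π = [0.1667, 0.1869, 0.3298, 0.3166]
t=8: π = [0.1667, 0.1883, 0.3311, 0.3139]
t=9: π = [0.1667, 0.1876, 0.3305, 0.3153]
t=10: π = [0.1667, 0.1879, 0.3308, 0.3146]

π = [0.1667, 0.1879, 0.3308, 0.3146]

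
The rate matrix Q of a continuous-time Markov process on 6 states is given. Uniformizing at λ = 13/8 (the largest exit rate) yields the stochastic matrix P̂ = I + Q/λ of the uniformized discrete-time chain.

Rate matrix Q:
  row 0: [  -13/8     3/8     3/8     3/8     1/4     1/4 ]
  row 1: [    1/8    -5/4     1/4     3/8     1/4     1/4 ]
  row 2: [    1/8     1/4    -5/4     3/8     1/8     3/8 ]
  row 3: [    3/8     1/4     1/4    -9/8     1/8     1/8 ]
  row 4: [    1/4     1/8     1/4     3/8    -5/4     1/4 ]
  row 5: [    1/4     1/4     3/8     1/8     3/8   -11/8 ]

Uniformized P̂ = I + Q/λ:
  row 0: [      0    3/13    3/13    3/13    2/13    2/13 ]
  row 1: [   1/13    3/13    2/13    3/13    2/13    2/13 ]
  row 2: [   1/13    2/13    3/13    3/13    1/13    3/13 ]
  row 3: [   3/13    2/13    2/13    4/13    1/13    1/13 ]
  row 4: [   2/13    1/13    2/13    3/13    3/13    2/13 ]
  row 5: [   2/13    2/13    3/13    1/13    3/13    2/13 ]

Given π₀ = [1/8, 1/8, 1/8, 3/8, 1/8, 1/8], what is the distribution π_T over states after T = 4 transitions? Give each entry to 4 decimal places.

t=0: π = [0.1250, 0.1250, 0.1250, 0.3750, 0.1250, 0.1250]
t=1: π = [0.1442, 0.1635, 0.1827, 0.2404, 0.1346, 0.1346]
t=2: π = [0.1235, 0.1672, 0.1893, 0.2286, 0.1420, 0.1494]
t=3: π = [0.1250, 0.1653, 0.1894, 0.2254, 0.1441, 0.1508]
t=4: π = [0.1247, 0.1651, 0.1896, 0.2249, 0.1446, 0.1511]

π = [0.1247, 0.1651, 0.1896, 0.2249, 0.1446, 0.1511]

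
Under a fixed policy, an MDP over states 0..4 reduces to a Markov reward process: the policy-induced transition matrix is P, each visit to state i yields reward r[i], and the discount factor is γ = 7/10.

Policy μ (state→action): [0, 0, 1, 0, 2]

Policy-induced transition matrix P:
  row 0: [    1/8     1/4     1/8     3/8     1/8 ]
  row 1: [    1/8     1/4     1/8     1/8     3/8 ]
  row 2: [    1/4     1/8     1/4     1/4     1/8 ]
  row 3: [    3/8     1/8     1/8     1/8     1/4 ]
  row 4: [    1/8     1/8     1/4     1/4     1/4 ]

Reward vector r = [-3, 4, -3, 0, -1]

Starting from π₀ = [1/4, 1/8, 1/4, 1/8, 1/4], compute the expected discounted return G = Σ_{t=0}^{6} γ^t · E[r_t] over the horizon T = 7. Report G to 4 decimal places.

G = -2.6216

t=0: π = [0.2500, 0.1250, 0.2500, 0.1250, 0.2500], E[r] = -1.2500, γ^t·E[r] = -1.250000, running G = -1.250000
t=1: π = [0.1875, 0.1719, 0.1875, 0.2500, 0.2031], E[r] = -0.6406, γ^t·E[r] = -0.448438, running G = -1.698438
t=2: π = [0.2109, 0.1699, 0.1738, 0.2207, 0.2246], E[r] = -0.6992, γ^t·E[r] = -0.342617, running G = -2.041055
t=3: π = [0.2019, 0.1726, 0.1748, 0.2275, 0.2231], E[r] = -0.6628, γ^t·E[r] = -0.227355, running G = -2.268409
t=4: π = [0.2037, 0.1718, 0.1747, 0.2252, 0.2245], E[r] = -0.6727, γ^t·E[r] = -0.161508, running G = -2.429917
t=5: π = [0.2031, 0.1719, 0.1749, 0.2258, 0.2242], E[r] = -0.6705, γ^t·E[r] = -0.112699, running G = -2.542616
t=6: π = [0.2033, 0.1719, 0.1749, 0.2257, 0.2242], E[r] = -0.6713, γ^t·E[r] = -0.078979, running G = -2.621595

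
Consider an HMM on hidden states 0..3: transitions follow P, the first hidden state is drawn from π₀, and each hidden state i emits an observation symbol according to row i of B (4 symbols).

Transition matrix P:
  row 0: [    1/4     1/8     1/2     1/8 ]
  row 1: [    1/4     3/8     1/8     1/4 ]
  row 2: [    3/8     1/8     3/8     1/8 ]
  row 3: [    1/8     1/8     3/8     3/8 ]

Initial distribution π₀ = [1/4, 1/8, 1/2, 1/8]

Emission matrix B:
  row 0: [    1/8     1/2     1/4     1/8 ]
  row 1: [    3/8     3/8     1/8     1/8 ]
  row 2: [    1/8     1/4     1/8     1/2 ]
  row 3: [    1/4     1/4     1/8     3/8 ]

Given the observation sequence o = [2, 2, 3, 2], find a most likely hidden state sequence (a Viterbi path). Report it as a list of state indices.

t=0: δ = [6.250e-02, 1.562e-02, 6.250e-02, 1.562e-02]  (obs o_0=2)
t=1: δ = [5.859e-03, 9.766e-04, 3.906e-03, 9.766e-04]  ψ = [2, 0, 0, 0]  (obs o_1=2)
t=2: δ = [1.831e-04, 9.155e-05, 1.465e-03, 2.747e-04]  ψ = [0, 0, 0, 0]  (obs o_2=3)
t=3: δ = [1.373e-04, 2.289e-05, 6.866e-05, 2.289e-05]  ψ = [2, 2, 2, 2]  (obs o_3=2)
backtrack: best end state = 0; path = [2, 0, 2, 0]

path = [2, 0, 2, 0]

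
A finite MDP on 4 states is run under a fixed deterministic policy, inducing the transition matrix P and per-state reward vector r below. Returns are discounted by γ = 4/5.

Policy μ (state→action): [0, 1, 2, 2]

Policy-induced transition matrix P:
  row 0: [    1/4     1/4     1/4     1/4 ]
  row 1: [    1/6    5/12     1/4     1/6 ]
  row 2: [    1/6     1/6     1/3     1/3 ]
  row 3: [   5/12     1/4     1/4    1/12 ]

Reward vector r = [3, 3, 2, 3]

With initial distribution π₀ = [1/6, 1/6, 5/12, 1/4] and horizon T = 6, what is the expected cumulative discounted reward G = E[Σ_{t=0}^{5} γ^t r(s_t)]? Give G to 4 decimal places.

t=0: π = [0.1667, 0.1667, 0.4167, 0.2500], E[r] = 2.5833, γ^t·E[r] = 2.583333, running G = 2.583333
t=1: π = [0.2431, 0.2431, 0.2847, 0.2292], E[r] = 2.7153, γ^t·E[r] = 2.172222, running G = 4.755556
t=2: π = [0.2442, 0.2668, 0.2737, 0.2153], E[r] = 2.7263, γ^t·E[r] = 1.744815, running G = 6.500370
t=3: π = [0.2408, 0.2717, 0.2728, 0.2147], E[r] = 2.7272, γ^t·E[r] = 1.396321, running G = 7.896691
t=4: π = [0.2404, 0.2725, 0.2727, 0.2143], E[r] = 2.7273, γ^t·E[r] = 1.117088, running G = 9.013779
t=5: π = [0.2403, 0.2727, 0.2727, 0.2143], E[r] = 2.7273, γ^t·E[r] = 0.893673, running G = 9.907452

G = 9.9075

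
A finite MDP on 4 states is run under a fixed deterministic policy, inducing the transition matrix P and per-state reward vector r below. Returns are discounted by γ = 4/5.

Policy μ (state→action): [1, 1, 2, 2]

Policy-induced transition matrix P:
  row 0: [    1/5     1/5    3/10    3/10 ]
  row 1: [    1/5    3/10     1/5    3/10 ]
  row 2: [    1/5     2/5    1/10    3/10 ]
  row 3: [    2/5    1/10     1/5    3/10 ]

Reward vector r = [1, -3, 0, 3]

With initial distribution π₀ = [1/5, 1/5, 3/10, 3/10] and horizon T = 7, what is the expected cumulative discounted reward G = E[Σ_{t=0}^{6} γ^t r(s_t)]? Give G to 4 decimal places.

t=0: π = [0.2000, 0.2000, 0.3000, 0.3000], E[r] = 0.5000, γ^t·E[r] = 0.500000, running G = 0.500000
t=1: π = [0.2600, 0.2500, 0.1900, 0.3000], E[r] = 0.4100, γ^t·E[r] = 0.328000, running G = 0.828000
t=2: π = [0.2600, 0.2330, 0.2070, 0.3000], E[r] = 0.4610, γ^t·E[r] = 0.295040, running G = 1.123040
t=3: π = [0.2600, 0.2347, 0.2053, 0.3000], E[r] = 0.4559, γ^t·E[r] = 0.233421, running G = 1.356461
t=4: π = [0.2600, 0.2345, 0.2055, 0.3000], E[r] = 0.4564, γ^t·E[r] = 0.186946, running G = 1.543406
t=5: π = [0.2600, 0.2345, 0.2055, 0.3000], E[r] = 0.4564, γ^t·E[r] = 0.149540, running G = 1.692946
t=6: π = [0.2600, 0.2345, 0.2055, 0.3000], E[r] = 0.4564, γ^t·E[r] = 0.119633, running G = 1.812579

G = 1.8126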